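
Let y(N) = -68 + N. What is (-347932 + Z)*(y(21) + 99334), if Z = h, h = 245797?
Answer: -10140677745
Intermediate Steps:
Z = 245797
(-347932 + Z)*(y(21) + 99334) = (-347932 + 245797)*((-68 + 21) + 99334) = -102135*(-47 + 99334) = -102135*99287 = -10140677745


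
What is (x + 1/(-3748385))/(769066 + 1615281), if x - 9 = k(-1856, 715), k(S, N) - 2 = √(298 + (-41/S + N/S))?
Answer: 41232234/8937450529595 + √16020006/553168504 ≈ 1.1849e-5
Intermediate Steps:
k(S, N) = 2 + √(298 - 41/S + N/S) (k(S, N) = 2 + √(298 + (-41/S + N/S)) = 2 + √(298 - 41/S + N/S))
x = 11 + √16020006/232 (x = 9 + (2 + √((-41 + 715 + 298*(-1856))/(-1856))) = 9 + (2 + √(-(-41 + 715 - 553088)/1856)) = 9 + (2 + √(-1/1856*(-552414))) = 9 + (2 + √(276207/928)) = 9 + (2 + √16020006/232) = 11 + √16020006/232 ≈ 28.252)
(x + 1/(-3748385))/(769066 + 1615281) = ((11 + √16020006/232) + 1/(-3748385))/(769066 + 1615281) = ((11 + √16020006/232) - 1/3748385)/2384347 = (41232234/3748385 + √16020006/232)*(1/2384347) = 41232234/8937450529595 + √16020006/553168504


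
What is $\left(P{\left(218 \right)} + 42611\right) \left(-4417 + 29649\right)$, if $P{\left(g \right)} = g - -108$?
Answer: $1083386384$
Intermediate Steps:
$P{\left(g \right)} = 108 + g$ ($P{\left(g \right)} = g + 108 = 108 + g$)
$\left(P{\left(218 \right)} + 42611\right) \left(-4417 + 29649\right) = \left(\left(108 + 218\right) + 42611\right) \left(-4417 + 29649\right) = \left(326 + 42611\right) 25232 = 42937 \cdot 25232 = 1083386384$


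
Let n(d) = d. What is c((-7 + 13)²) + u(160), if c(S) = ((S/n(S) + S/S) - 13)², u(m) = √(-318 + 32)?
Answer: 121 + I*√286 ≈ 121.0 + 16.912*I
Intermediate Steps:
u(m) = I*√286 (u(m) = √(-286) = I*√286)
c(S) = 121 (c(S) = ((S/S + S/S) - 13)² = ((1 + 1) - 13)² = (2 - 13)² = (-11)² = 121)
c((-7 + 13)²) + u(160) = 121 + I*√286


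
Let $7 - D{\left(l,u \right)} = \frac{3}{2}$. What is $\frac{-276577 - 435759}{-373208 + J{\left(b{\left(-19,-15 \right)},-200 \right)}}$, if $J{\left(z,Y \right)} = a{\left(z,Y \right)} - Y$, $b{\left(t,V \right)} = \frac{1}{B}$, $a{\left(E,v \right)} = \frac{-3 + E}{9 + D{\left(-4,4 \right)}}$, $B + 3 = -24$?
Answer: $\frac{139439772}{73016357} \approx 1.9097$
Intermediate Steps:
$B = -27$ ($B = -3 - 24 = -27$)
$D{\left(l,u \right)} = \frac{11}{2}$ ($D{\left(l,u \right)} = 7 - \frac{3}{2} = \frac{11}{2}$)
$a{\left(E,v \right)} = - \frac{6}{29} + \frac{2 E}{29}$ ($a{\left(E,v \right)} = \frac{-3 + E}{9 + \frac{11}{2}} = \frac{-3 + E}{\frac{29}{2}} = \left(-3 + E\right) \frac{2}{29} = - \frac{6}{29} + \frac{2 E}{29}$)
$b{\left(t,V \right)} = - \frac{1}{27}$ ($b{\left(t,V \right)} = \frac{1}{-27} = - \frac{1}{27}$)
$J{\left(z,Y \right)} = - \frac{6}{29} - Y + \frac{2 z}{29}$ ($J{\left(z,Y \right)} = \left(- \frac{6}{29} + \frac{2 z}{29}\right) - Y = - \frac{6}{29} - Y + \frac{2 z}{29}$)
$\frac{-276577 - 435759}{-373208 + J{\left(b{\left(-19,-15 \right)},-200 \right)}} = \frac{-276577 - 435759}{-373208 - - \frac{156436}{783}} = - \frac{712336}{-373208 - - \frac{156436}{783}} = - \frac{712336}{-373208 + \frac{156436}{783}} = - \frac{712336}{- \frac{292065428}{783}} = \left(-712336\right) \left(- \frac{783}{292065428}\right) = \frac{139439772}{73016357}$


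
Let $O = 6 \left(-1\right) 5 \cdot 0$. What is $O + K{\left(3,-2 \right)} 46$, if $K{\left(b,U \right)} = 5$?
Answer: $230$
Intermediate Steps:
$O = 0$ ($O = \left(-6\right) 5 \cdot 0 = \left(-30\right) 0 = 0$)
$O + K{\left(3,-2 \right)} 46 = 0 + 5 \cdot 46 = 0 + 230 = 230$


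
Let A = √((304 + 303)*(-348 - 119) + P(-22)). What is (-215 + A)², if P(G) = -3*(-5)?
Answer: (215 - I*√283454)² ≈ -2.3723e+5 - 2.2893e+5*I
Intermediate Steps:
P(G) = 15
A = I*√283454 (A = √((304 + 303)*(-348 - 119) + 15) = √(607*(-467) + 15) = √(-283469 + 15) = √(-283454) = I*√283454 ≈ 532.4*I)
(-215 + A)² = (-215 + I*√283454)²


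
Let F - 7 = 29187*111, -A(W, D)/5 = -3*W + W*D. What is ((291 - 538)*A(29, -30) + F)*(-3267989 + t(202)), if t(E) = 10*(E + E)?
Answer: -6716779464681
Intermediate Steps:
A(W, D) = 15*W - 5*D*W (A(W, D) = -5*(-3*W + W*D) = -5*(-3*W + D*W) = 15*W - 5*D*W)
F = 3239764 (F = 7 + 29187*111 = 7 + 3239757 = 3239764)
t(E) = 20*E (t(E) = 10*(2*E) = 20*E)
((291 - 538)*A(29, -30) + F)*(-3267989 + t(202)) = ((291 - 538)*(5*29*(3 - 1*(-30))) + 3239764)*(-3267989 + 20*202) = (-1235*29*(3 + 30) + 3239764)*(-3267989 + 4040) = (-1235*29*33 + 3239764)*(-3263949) = (-247*4785 + 3239764)*(-3263949) = (-1181895 + 3239764)*(-3263949) = 2057869*(-3263949) = -6716779464681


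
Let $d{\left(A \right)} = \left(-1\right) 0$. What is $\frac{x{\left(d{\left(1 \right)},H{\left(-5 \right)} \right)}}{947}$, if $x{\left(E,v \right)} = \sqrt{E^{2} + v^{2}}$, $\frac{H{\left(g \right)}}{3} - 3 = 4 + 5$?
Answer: $\frac{36}{947} \approx 0.038015$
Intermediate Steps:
$H{\left(g \right)} = 36$ ($H{\left(g \right)} = 9 + 3 \left(4 + 5\right) = 9 + 3 \cdot 9 = 9 + 27 = 36$)
$d{\left(A \right)} = 0$
$\frac{x{\left(d{\left(1 \right)},H{\left(-5 \right)} \right)}}{947} = \frac{\sqrt{0^{2} + 36^{2}}}{947} = \sqrt{0 + 1296} \cdot \frac{1}{947} = \sqrt{1296} \cdot \frac{1}{947} = 36 \cdot \frac{1}{947} = \frac{36}{947}$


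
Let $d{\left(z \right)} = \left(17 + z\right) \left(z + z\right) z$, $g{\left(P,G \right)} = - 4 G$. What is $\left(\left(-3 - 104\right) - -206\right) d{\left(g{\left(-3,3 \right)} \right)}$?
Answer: $142560$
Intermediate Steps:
$d{\left(z \right)} = 2 z^{2} \left(17 + z\right)$ ($d{\left(z \right)} = \left(17 + z\right) 2 z z = 2 z \left(17 + z\right) z = 2 z^{2} \left(17 + z\right)$)
$\left(\left(-3 - 104\right) - -206\right) d{\left(g{\left(-3,3 \right)} \right)} = \left(\left(-3 - 104\right) - -206\right) 2 \left(\left(-4\right) 3\right)^{2} \left(17 - 12\right) = \left(\left(-3 - 104\right) + 206\right) 2 \left(-12\right)^{2} \left(17 - 12\right) = \left(-107 + 206\right) 2 \cdot 144 \cdot 5 = 99 \cdot 1440 = 142560$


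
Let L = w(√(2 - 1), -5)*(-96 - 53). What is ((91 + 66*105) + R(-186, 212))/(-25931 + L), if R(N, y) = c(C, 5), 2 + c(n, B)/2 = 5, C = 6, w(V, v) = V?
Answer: -7027/26080 ≈ -0.26944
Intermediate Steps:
c(n, B) = 6 (c(n, B) = -4 + 2*5 = -4 + 10 = 6)
R(N, y) = 6
L = -149 (L = √(2 - 1)*(-96 - 53) = √1*(-149) = 1*(-149) = -149)
((91 + 66*105) + R(-186, 212))/(-25931 + L) = ((91 + 66*105) + 6)/(-25931 - 149) = ((91 + 6930) + 6)/(-26080) = (7021 + 6)*(-1/26080) = 7027*(-1/26080) = -7027/26080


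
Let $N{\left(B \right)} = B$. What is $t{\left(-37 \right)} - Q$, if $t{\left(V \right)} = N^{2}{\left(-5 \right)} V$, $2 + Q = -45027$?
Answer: $44104$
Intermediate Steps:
$Q = -45029$ ($Q = -2 - 45027 = -45029$)
$t{\left(V \right)} = 25 V$ ($t{\left(V \right)} = \left(-5\right)^{2} V = 25 V$)
$t{\left(-37 \right)} - Q = 25 \left(-37\right) - -45029 = -925 + 45029 = 44104$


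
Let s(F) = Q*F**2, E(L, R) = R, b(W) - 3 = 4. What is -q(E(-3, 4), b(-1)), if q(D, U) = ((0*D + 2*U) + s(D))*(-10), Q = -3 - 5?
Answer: -1140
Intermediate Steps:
b(W) = 7 (b(W) = 3 + 4 = 7)
Q = -8
s(F) = -8*F**2
q(D, U) = -20*U + 80*D**2 (q(D, U) = ((0*D + 2*U) - 8*D**2)*(-10) = ((0 + 2*U) - 8*D**2)*(-10) = (2*U - 8*D**2)*(-10) = (-8*D**2 + 2*U)*(-10) = -20*U + 80*D**2)
-q(E(-3, 4), b(-1)) = -(-20*7 + 80*4**2) = -(-140 + 80*16) = -(-140 + 1280) = -1*1140 = -1140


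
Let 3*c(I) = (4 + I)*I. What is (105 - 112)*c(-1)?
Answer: 7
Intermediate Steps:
c(I) = I*(4 + I)/3 (c(I) = ((4 + I)*I)/3 = (I*(4 + I))/3 = I*(4 + I)/3)
(105 - 112)*c(-1) = (105 - 112)*((1/3)*(-1)*(4 - 1)) = -7*(-1)*3/3 = -7*(-1) = 7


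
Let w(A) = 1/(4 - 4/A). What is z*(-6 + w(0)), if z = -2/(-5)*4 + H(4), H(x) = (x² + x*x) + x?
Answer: -1128/5 ≈ -225.60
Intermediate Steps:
H(x) = x + 2*x² (H(x) = (x² + x²) + x = 2*x² + x = x + 2*x²)
z = 188/5 (z = -2/(-5)*4 + 4*(1 + 2*4) = -2*(-⅕)*4 + 4*(1 + 8) = (⅖)*4 + 4*9 = 8/5 + 36 = 188/5 ≈ 37.600)
z*(-6 + w(0)) = 188*(-6 + (¼)*0/(-1 + 0))/5 = 188*(-6 + (¼)*0/(-1))/5 = 188*(-6 + (¼)*0*(-1))/5 = 188*(-6 + 0)/5 = (188/5)*(-6) = -1128/5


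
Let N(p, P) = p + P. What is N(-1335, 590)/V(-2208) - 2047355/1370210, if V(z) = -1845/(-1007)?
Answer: -41269178605/101121498 ≈ -408.11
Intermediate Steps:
V(z) = 1845/1007 (V(z) = -1845*(-1/1007) = 1845/1007)
N(p, P) = P + p
N(-1335, 590)/V(-2208) - 2047355/1370210 = (590 - 1335)/(1845/1007) - 2047355/1370210 = -745*1007/1845 - 2047355*1/1370210 = -150043/369 - 409471/274042 = -41269178605/101121498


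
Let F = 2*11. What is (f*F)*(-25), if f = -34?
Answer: 18700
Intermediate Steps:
F = 22
(f*F)*(-25) = -34*22*(-25) = -748*(-25) = 18700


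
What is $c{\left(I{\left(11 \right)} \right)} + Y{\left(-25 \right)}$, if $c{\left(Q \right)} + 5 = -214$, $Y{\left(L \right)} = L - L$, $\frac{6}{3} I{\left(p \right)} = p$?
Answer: $-219$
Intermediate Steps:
$I{\left(p \right)} = \frac{p}{2}$
$Y{\left(L \right)} = 0$
$c{\left(Q \right)} = -219$ ($c{\left(Q \right)} = -5 - 214 = -219$)
$c{\left(I{\left(11 \right)} \right)} + Y{\left(-25 \right)} = -219 + 0 = -219$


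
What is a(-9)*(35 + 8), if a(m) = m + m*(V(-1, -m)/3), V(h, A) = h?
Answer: -258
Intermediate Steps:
a(m) = 2*m/3 (a(m) = m + m*(-1/3) = m + m*(-1*⅓) = m + m*(-⅓) = m - m/3 = 2*m/3)
a(-9)*(35 + 8) = ((⅔)*(-9))*(35 + 8) = -6*43 = -258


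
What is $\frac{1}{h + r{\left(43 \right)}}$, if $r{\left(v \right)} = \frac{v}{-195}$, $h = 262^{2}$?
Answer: $\frac{195}{13385537} \approx 1.4568 \cdot 10^{-5}$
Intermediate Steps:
$h = 68644$
$r{\left(v \right)} = - \frac{v}{195}$ ($r{\left(v \right)} = v \left(- \frac{1}{195}\right) = - \frac{v}{195}$)
$\frac{1}{h + r{\left(43 \right)}} = \frac{1}{68644 - \frac{43}{195}} = \frac{1}{\frac{13385537}{195}} = \frac{195}{13385537}$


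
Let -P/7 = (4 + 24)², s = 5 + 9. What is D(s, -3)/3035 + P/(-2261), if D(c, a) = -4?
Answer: 2378148/980305 ≈ 2.4259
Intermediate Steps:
s = 14
P = -5488 (P = -7*(4 + 24)² = -7*28² = -7*784 = -5488)
D(s, -3)/3035 + P/(-2261) = -4/3035 - 5488/(-2261) = -4*1/3035 - 5488*(-1/2261) = -4/3035 + 784/323 = 2378148/980305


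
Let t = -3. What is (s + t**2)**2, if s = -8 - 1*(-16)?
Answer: 289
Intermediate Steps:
s = 8 (s = -8 + 16 = 8)
(s + t**2)**2 = (8 + (-3)**2)**2 = (8 + 9)**2 = 17**2 = 289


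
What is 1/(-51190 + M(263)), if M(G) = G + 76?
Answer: -1/50851 ≈ -1.9665e-5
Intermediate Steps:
M(G) = 76 + G
1/(-51190 + M(263)) = 1/(-51190 + (76 + 263)) = 1/(-51190 + 339) = 1/(-50851) = -1/50851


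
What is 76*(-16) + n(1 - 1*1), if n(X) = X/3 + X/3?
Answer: -1216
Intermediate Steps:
n(X) = 2*X/3 (n(X) = X*(⅓) + X*(⅓) = X/3 + X/3 = 2*X/3)
76*(-16) + n(1 - 1*1) = 76*(-16) + 2*(1 - 1*1)/3 = -1216 + 2*(1 - 1)/3 = -1216 + (⅔)*0 = -1216 + 0 = -1216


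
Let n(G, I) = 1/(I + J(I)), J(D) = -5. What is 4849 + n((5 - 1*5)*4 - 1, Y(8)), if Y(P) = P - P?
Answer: 24244/5 ≈ 4848.8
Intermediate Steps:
Y(P) = 0
n(G, I) = 1/(-5 + I) (n(G, I) = 1/(I - 5) = 1/(-5 + I))
4849 + n((5 - 1*5)*4 - 1, Y(8)) = 4849 + 1/(-5 + 0) = 4849 + 1/(-5) = 4849 - ⅕ = 24244/5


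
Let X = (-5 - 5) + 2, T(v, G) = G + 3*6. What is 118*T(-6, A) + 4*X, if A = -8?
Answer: 1148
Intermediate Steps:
T(v, G) = 18 + G (T(v, G) = G + 18 = 18 + G)
X = -8 (X = -10 + 2 = -8)
118*T(-6, A) + 4*X = 118*(18 - 8) + 4*(-8) = 118*10 - 32 = 1180 - 32 = 1148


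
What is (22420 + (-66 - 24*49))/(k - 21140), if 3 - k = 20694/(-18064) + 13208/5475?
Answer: -1047256335600/1045291522231 ≈ -1.0019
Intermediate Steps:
k = 85705769/49450200 (k = 3 - (20694/(-18064) + 13208/5475) = 3 - (20694*(-1/18064) + 13208*(1/5475)) = 3 - (-10347/9032 + 13208/5475) = 3 - 1*62644831/49450200 = 3 - 62644831/49450200 = 85705769/49450200 ≈ 1.7332)
(22420 + (-66 - 24*49))/(k - 21140) = (22420 + (-66 - 24*49))/(85705769/49450200 - 21140) = (22420 + (-66 - 1176))/(-1045291522231/49450200) = (22420 - 1242)*(-49450200/1045291522231) = 21178*(-49450200/1045291522231) = -1047256335600/1045291522231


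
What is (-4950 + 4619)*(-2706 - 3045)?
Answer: 1903581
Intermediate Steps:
(-4950 + 4619)*(-2706 - 3045) = -331*(-5751) = 1903581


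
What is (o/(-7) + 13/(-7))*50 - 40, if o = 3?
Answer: -1080/7 ≈ -154.29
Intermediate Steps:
(o/(-7) + 13/(-7))*50 - 40 = (3/(-7) + 13/(-7))*50 - 40 = (3*(-1/7) + 13*(-1/7))*50 - 40 = (-3/7 - 13/7)*50 - 40 = -16/7*50 - 40 = -800/7 - 40 = -1080/7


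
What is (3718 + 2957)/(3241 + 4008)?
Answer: 6675/7249 ≈ 0.92082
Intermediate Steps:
(3718 + 2957)/(3241 + 4008) = 6675/7249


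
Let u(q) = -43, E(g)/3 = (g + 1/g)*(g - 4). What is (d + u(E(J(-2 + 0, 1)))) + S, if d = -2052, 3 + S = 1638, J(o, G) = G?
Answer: -460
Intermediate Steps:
E(g) = 3*(-4 + g)*(g + 1/g) (E(g) = 3*((g + 1/g)*(g - 4)) = 3*((g + 1/g)*(-4 + g)) = 3*((-4 + g)*(g + 1/g)) = 3*(-4 + g)*(g + 1/g))
S = 1635 (S = -3 + 1638 = 1635)
(d + u(E(J(-2 + 0, 1)))) + S = (-2052 - 43) + 1635 = -2095 + 1635 = -460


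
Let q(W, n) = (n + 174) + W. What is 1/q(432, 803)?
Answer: 1/1409 ≈ 0.00070972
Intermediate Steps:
q(W, n) = 174 + W + n (q(W, n) = (174 + n) + W = 174 + W + n)
1/q(432, 803) = 1/(174 + 432 + 803) = 1/1409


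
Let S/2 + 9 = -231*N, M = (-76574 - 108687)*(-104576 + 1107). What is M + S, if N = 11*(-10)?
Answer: 19168821211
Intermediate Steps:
N = -110
M = 19168770409 (M = -185261*(-103469) = 19168770409)
S = 50802 (S = -18 + 2*(-231*(-110)) = -18 + 2*25410 = -18 + 50820 = 50802)
M + S = 19168770409 + 50802 = 19168821211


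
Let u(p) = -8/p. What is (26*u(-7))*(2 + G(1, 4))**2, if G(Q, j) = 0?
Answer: 832/7 ≈ 118.86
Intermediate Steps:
(26*u(-7))*(2 + G(1, 4))**2 = (26*(-8/(-7)))*(2 + 0)**2 = (26*(-8*(-1/7)))*2**2 = (26*(8/7))*4 = (208/7)*4 = 832/7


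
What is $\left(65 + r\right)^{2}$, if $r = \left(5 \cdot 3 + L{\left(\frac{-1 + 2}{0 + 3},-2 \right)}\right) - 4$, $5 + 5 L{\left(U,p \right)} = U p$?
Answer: $\frac{1261129}{225} \approx 5605.0$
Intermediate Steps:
$L{\left(U,p \right)} = -1 + \frac{U p}{5}$
$r = \frac{148}{15}$ ($r = \left(5 \cdot 3 - \left(1 - \frac{1}{5} \frac{-1 + 2}{0 + 3} \left(-2\right)\right)\right) - 4 = \left(15 - \left(1 - \frac{1}{5} \cdot 1 \cdot \frac{1}{3} \left(-2\right)\right)\right) - 4 = \left(15 - \left(1 - - \frac{2}{15}\right)\right) - 4 = \left(15 - \frac{17}{15}\right) - 4 = \frac{208}{15} - 4 = \frac{148}{15} \approx 9.8667$)
$\left(65 + r\right)^{2} = \left(65 + \frac{148}{15}\right)^{2} = \left(\frac{1123}{15}\right)^{2} = \frac{1261129}{225}$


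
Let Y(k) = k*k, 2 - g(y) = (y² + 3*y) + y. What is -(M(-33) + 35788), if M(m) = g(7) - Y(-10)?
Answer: -35613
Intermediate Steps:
g(y) = 2 - y² - 4*y (g(y) = 2 - ((y² + 3*y) + y) = 2 - (y² + 4*y) = 2 + (-y² - 4*y) = 2 - y² - 4*y)
Y(k) = k²
M(m) = -175 (M(m) = (2 - 1*7² - 4*7) - 1*(-10)² = (2 - 1*49 - 28) - 1*100 = (2 - 49 - 28) - 100 = -75 - 100 = -175)
-(M(-33) + 35788) = -(-175 + 35788) = -1*35613 = -35613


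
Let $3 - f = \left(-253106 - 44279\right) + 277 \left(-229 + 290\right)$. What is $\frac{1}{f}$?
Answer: $\frac{1}{280491} \approx 3.5652 \cdot 10^{-6}$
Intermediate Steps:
$f = 280491$ ($f = 3 - \left(\left(-253106 - 44279\right) + 277 \left(-229 + 290\right)\right) = 3 - \left(-297385 + 277 \cdot 61\right) = 3 - \left(-297385 + 16897\right) = 3 - -280488 = 3 + 280488 = 280491$)
$\frac{1}{f} = \frac{1}{280491}$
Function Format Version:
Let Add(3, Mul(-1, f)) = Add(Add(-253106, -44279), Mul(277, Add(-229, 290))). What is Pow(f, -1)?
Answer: Rational(1, 280491) ≈ 3.5652e-6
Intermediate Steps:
f = 280491 (f = Add(3, Mul(-1, Add(Add(-253106, -44279), Mul(277, Add(-229, 290))))) = Add(3, Mul(-1, Add(-297385, Mul(277, 61)))) = Add(3, Mul(-1, Add(-297385, 16897))) = Add(3, Mul(-1, -280488)) = Add(3, 280488) = 280491)
Pow(f, -1) = Pow(280491, -1) = Rational(1, 280491)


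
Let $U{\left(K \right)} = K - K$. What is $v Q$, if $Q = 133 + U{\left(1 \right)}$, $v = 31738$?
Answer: $4221154$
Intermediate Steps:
$U{\left(K \right)} = 0$
$Q = 133$ ($Q = 133 + 0 = 133$)
$v Q = 31738 \cdot 133 = 4221154$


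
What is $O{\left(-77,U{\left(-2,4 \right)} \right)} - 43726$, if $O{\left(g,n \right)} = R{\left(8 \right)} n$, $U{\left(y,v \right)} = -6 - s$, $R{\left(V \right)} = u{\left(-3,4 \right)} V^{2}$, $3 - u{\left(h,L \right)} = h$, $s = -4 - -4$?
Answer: $-46030$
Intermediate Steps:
$s = 0$ ($s = -4 + 4 = 0$)
$u{\left(h,L \right)} = 3 - h$
$R{\left(V \right)} = 6 V^{2}$ ($R{\left(V \right)} = \left(3 - -3\right) V^{2} = \left(3 + 3\right) V^{2} = 6 V^{2}$)
$U{\left(y,v \right)} = -6$ ($U{\left(y,v \right)} = -6 - 0 = -6 + 0 = -6$)
$O{\left(g,n \right)} = 384 n$ ($O{\left(g,n \right)} = 6 \cdot 8^{2} n = 6 \cdot 64 n = 384 n$)
$O{\left(-77,U{\left(-2,4 \right)} \right)} - 43726 = 384 \left(-6\right) - 43726 = -2304 - 43726 = -46030$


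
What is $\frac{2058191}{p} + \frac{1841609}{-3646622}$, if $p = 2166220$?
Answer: $\frac{251151023773}{564241822060} \approx 0.44511$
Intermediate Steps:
$\frac{2058191}{p} + \frac{1841609}{-3646622} = \frac{2058191}{2166220} + \frac{1841609}{-3646622} = 2058191 \cdot \frac{1}{2166220} + 1841609 \left(- \frac{1}{3646622}\right) = \frac{2058191}{2166220} - \frac{263087}{520946} = \frac{251151023773}{564241822060}$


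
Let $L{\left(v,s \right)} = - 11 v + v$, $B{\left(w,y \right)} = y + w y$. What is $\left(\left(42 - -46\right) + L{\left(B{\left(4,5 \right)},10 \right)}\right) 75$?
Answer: $-12150$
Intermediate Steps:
$L{\left(v,s \right)} = - 10 v$
$\left(\left(42 - -46\right) + L{\left(B{\left(4,5 \right)},10 \right)}\right) 75 = \left(\left(42 - -46\right) - 10 \cdot 5 \left(1 + 4\right)\right) 75 = \left(\left(42 + 46\right) - 10 \cdot 5 \cdot 5\right) 75 = \left(88 - 250\right) 75 = \left(-162\right) 75 = -12150$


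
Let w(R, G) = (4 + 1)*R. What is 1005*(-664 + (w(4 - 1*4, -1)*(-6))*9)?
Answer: -667320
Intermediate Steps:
w(R, G) = 5*R
1005*(-664 + (w(4 - 1*4, -1)*(-6))*9) = 1005*(-664 + ((5*(4 - 1*4))*(-6))*9) = 1005*(-664 + ((5*(4 - 4))*(-6))*9) = 1005*(-664 + ((5*0)*(-6))*9) = 1005*(-664 + (0*(-6))*9) = 1005*(-664 + 0*9) = 1005*(-664 + 0) = 1005*(-664) = -667320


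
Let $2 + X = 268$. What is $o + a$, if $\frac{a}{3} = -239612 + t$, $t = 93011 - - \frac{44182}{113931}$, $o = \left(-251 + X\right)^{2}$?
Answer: $- \frac{16693809524}{37977} \approx -4.3958 \cdot 10^{5}$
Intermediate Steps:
$X = 266$ ($X = -2 + 268 = 266$)
$o = 225$ ($o = \left(-251 + 266\right)^{2} = 15^{2} = 225$)
$t = \frac{10596880423}{113931}$ ($t = 93011 - \left(-44182\right) \frac{1}{113931} = 93011 - - \frac{44182}{113931} = 93011 + \frac{44182}{113931} = \frac{10596880423}{113931} \approx 93011.0$)
$a = - \frac{16702354349}{37977}$ ($a = 3 \left(-239612 + \frac{10596880423}{113931}\right) = 3 \left(- \frac{16702354349}{113931}\right) = - \frac{16702354349}{37977} \approx -4.398 \cdot 10^{5}$)
$o + a = 225 - \frac{16702354349}{37977} = - \frac{16693809524}{37977}$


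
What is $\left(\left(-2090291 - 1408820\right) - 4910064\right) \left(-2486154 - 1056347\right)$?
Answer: $29789510846675$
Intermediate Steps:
$\left(\left(-2090291 - 1408820\right) - 4910064\right) \left(-2486154 - 1056347\right) = \left(-3499111 - 4910064\right) \left(-3542501\right) = \left(-8409175\right) \left(-3542501\right) = 29789510846675$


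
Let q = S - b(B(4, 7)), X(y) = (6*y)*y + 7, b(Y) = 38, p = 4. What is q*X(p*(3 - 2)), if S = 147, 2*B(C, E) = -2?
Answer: 11227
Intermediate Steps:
B(C, E) = -1 (B(C, E) = (1/2)*(-2) = -1)
X(y) = 7 + 6*y**2 (X(y) = 6*y**2 + 7 = 7 + 6*y**2)
q = 109 (q = 147 - 1*38 = 147 - 38 = 109)
q*X(p*(3 - 2)) = 109*(7 + 6*(4*(3 - 2))**2) = 109*(7 + 6*(4*1)**2) = 109*(7 + 6*4**2) = 109*(7 + 6*16) = 109*(7 + 96) = 109*103 = 11227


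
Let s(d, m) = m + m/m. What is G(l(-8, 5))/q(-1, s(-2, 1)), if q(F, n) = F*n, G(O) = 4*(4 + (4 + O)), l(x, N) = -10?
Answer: 4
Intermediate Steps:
s(d, m) = 1 + m (s(d, m) = m + 1 = 1 + m)
G(O) = 32 + 4*O (G(O) = 4*(8 + O) = 32 + 4*O)
G(l(-8, 5))/q(-1, s(-2, 1)) = (32 + 4*(-10))/((-(1 + 1))) = (32 - 40)/((-1*2)) = -8/(-2) = -8*(-1/2) = 4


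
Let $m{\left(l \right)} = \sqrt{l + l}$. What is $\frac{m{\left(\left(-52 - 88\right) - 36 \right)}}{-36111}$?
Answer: $- \frac{4 i \sqrt{22}}{36111} \approx - 0.00051956 i$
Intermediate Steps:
$m{\left(l \right)} = \sqrt{2} \sqrt{l}$ ($m{\left(l \right)} = \sqrt{2 l} = \sqrt{2} \sqrt{l}$)
$\frac{m{\left(\left(-52 - 88\right) - 36 \right)}}{-36111} = \frac{\sqrt{2} \sqrt{\left(-52 - 88\right) - 36}}{-36111} = \sqrt{2} \sqrt{-140 - 36} \left(- \frac{1}{36111}\right) = \sqrt{2} \sqrt{-176} \left(- \frac{1}{36111}\right) = \sqrt{2} \cdot 4 i \sqrt{11} \left(- \frac{1}{36111}\right) = 4 i \sqrt{22} \left(- \frac{1}{36111}\right) = - \frac{4 i \sqrt{22}}{36111}$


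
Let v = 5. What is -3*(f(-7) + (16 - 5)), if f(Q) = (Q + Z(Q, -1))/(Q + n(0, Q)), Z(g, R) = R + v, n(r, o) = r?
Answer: -240/7 ≈ -34.286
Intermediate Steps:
Z(g, R) = 5 + R (Z(g, R) = R + 5 = 5 + R)
f(Q) = (4 + Q)/Q (f(Q) = (Q + (5 - 1))/(Q + 0) = (Q + 4)/Q = (4 + Q)/Q)
-3*(f(-7) + (16 - 5)) = -3*((4 - 7)/(-7) + (16 - 5)) = -3*(-⅐*(-3) + 11) = -3*(3/7 + 11) = -3*80/7 = -240/7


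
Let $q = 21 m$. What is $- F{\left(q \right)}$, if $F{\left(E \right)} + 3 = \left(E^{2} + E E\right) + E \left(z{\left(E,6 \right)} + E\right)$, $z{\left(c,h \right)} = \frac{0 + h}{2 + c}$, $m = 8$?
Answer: $- \frac{7197369}{85} \approx -84675.0$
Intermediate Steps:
$z{\left(c,h \right)} = \frac{h}{2 + c}$
$q = 168$ ($q = 21 \cdot 8 = 168$)
$F{\left(E \right)} = -3 + 2 E^{2} + E \left(E + \frac{6}{2 + E}\right)$ ($F{\left(E \right)} = -3 + \left(\left(E^{2} + E E\right) + E \left(\frac{6}{2 + E} + E\right)\right) = -3 + \left(\left(E^{2} + E^{2}\right) + E \left(E + \frac{6}{2 + E}\right)\right) = -3 + \left(2 E^{2} + E \left(E + \frac{6}{2 + E}\right)\right) = -3 + 2 E^{2} + E \left(E + \frac{6}{2 + E}\right)$)
$- F{\left(q \right)} = - \frac{3 \left(2 \cdot 168 + \left(-1 + 168^{2}\right) \left(2 + 168\right)\right)}{2 + 168} = - \frac{3 \left(336 + \left(-1 + 28224\right) 170\right)}{170} = - \frac{3 \left(336 + 28223 \cdot 170\right)}{170} = - \frac{3 \left(336 + 4797910\right)}{170} = - \frac{3 \cdot 4798246}{170} = \left(-1\right) \frac{7197369}{85} = - \frac{7197369}{85}$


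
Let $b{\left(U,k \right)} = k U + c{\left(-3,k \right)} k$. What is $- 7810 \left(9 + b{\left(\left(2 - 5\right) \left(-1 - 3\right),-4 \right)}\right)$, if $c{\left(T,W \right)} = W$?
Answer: $179630$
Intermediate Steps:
$b{\left(U,k \right)} = k^{2} + U k$ ($b{\left(U,k \right)} = k U + k k = U k + k^{2} = k^{2} + U k$)
$- 7810 \left(9 + b{\left(\left(2 - 5\right) \left(-1 - 3\right),-4 \right)}\right) = - 7810 \left(9 - 4 \left(\left(2 - 5\right) \left(-1 - 3\right) - 4\right)\right) = - 7810 \left(9 - 4 \left(\left(-3\right) \left(-4\right) - 4\right)\right) = - 7810 \left(9 - 4 \left(12 - 4\right)\right) = - 7810 \left(9 - 32\right) = \left(-7810\right) \left(-23\right) = 179630$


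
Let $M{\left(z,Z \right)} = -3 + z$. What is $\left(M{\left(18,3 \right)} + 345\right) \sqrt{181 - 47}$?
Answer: $360 \sqrt{134} \approx 4167.3$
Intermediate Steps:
$\left(M{\left(18,3 \right)} + 345\right) \sqrt{181 - 47} = \left(\left(-3 + 18\right) + 345\right) \sqrt{181 - 47} = \left(15 + 345\right) \sqrt{134} = 360 \sqrt{134}$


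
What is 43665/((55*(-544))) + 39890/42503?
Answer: -132476939/254337952 ≈ -0.52087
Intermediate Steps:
43665/((55*(-544))) + 39890/42503 = 43665/(-29920) + 39890*(1/42503) = 43665*(-1/29920) + 39890/42503 = -8733/5984 + 39890/42503 = -132476939/254337952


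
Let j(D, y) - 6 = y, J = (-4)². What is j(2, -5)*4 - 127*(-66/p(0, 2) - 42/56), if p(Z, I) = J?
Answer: 4985/8 ≈ 623.13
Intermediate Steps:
J = 16
p(Z, I) = 16
j(D, y) = 6 + y
j(2, -5)*4 - 127*(-66/p(0, 2) - 42/56) = (6 - 5)*4 - 127*(-66/16 - 42/56) = 1*4 - 127*(-66*1/16 - 42*1/56) = 4 - 127*(-33/8 - ¾) = 4 - 127*(-39/8) = 4 + 4953/8 = 4985/8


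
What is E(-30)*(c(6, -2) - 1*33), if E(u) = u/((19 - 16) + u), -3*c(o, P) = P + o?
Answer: -1030/27 ≈ -38.148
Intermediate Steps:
c(o, P) = -P/3 - o/3 (c(o, P) = -(P + o)/3 = -P/3 - o/3)
E(u) = u/(3 + u)
E(-30)*(c(6, -2) - 1*33) = (-30/(3 - 30))*((-1/3*(-2) - 1/3*6) - 1*33) = (-30/(-27))*((2/3 - 2) - 33) = (-30*(-1/27))*(-4/3 - 33) = (10/9)*(-103/3) = -1030/27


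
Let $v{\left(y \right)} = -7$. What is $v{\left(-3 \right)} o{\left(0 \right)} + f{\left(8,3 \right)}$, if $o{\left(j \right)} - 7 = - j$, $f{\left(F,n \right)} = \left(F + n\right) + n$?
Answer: $-35$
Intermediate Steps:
$f{\left(F,n \right)} = F + 2 n$
$o{\left(j \right)} = 7 - j$
$v{\left(-3 \right)} o{\left(0 \right)} + f{\left(8,3 \right)} = - 7 \left(7 - 0\right) + \left(8 + 2 \cdot 3\right) = - 7 \left(7 + 0\right) + \left(8 + 6\right) = \left(-7\right) 7 + 14 = -49 + 14 = -35$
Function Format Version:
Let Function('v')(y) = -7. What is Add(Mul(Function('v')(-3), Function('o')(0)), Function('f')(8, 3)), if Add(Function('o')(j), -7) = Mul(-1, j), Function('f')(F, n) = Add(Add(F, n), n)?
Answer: -35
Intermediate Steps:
Function('f')(F, n) = Add(F, Mul(2, n))
Function('o')(j) = Add(7, Mul(-1, j))
Add(Mul(Function('v')(-3), Function('o')(0)), Function('f')(8, 3)) = Add(Mul(-7, Add(7, Mul(-1, 0))), Add(8, Mul(2, 3))) = Add(Mul(-7, Add(7, 0)), Add(8, 6)) = Add(Mul(-7, 7), 14) = Add(-49, 14) = -35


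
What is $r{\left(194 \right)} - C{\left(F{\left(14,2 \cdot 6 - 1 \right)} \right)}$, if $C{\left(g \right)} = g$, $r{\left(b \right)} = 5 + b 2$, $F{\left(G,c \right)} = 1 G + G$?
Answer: $365$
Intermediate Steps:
$F{\left(G,c \right)} = 2 G$ ($F{\left(G,c \right)} = G + G = 2 G$)
$r{\left(b \right)} = 5 + 2 b$
$r{\left(194 \right)} - C{\left(F{\left(14,2 \cdot 6 - 1 \right)} \right)} = \left(5 + 2 \cdot 194\right) - 2 \cdot 14 = \left(5 + 388\right) - 28 = 393 - 28 = 365$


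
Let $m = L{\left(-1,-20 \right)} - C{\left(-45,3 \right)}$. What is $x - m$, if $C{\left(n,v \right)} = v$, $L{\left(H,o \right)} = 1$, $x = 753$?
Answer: $755$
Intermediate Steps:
$m = -2$ ($m = 1 - 3 = -2$)
$x - m = 753 - -2 = 753 + 2 = 755$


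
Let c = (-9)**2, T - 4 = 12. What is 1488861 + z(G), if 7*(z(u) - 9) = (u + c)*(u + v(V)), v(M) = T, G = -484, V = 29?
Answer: 10610694/7 ≈ 1.5158e+6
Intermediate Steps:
T = 16 (T = 4 + 12 = 16)
v(M) = 16
c = 81
z(u) = 9 + (16 + u)*(81 + u)/7 (z(u) = 9 + ((u + 81)*(u + 16))/7 = 9 + ((81 + u)*(16 + u))/7 = 9 + ((16 + u)*(81 + u))/7 = 9 + (16 + u)*(81 + u)/7)
1488861 + z(G) = 1488861 + (1359/7 + (1/7)*(-484)**2 + (97/7)*(-484)) = 1488861 + (1359/7 + (1/7)*234256 - 46948/7) = 1488861 + (1359/7 + 234256/7 - 46948/7) = 1488861 + 188667/7 = 10610694/7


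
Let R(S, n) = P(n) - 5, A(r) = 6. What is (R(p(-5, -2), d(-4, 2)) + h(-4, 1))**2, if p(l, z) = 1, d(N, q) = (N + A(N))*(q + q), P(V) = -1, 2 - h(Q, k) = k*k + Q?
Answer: 1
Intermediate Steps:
h(Q, k) = 2 - Q - k**2 (h(Q, k) = 2 - (k*k + Q) = 2 - (k**2 + Q) = 2 - (Q + k**2) = 2 + (-Q - k**2) = 2 - Q - k**2)
d(N, q) = 2*q*(6 + N) (d(N, q) = (N + 6)*(q + q) = (6 + N)*(2*q) = 2*q*(6 + N))
R(S, n) = -6 (R(S, n) = -1 - 5 = -6)
(R(p(-5, -2), d(-4, 2)) + h(-4, 1))**2 = (-6 + (2 - 1*(-4) - 1*1**2))**2 = (-6 + (2 + 4 - 1*1))**2 = (-6 + (2 + 4 - 1))**2 = (-6 + 5)**2 = (-1)**2 = 1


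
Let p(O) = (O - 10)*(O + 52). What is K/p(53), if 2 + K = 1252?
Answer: 250/903 ≈ 0.27685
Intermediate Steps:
K = 1250 (K = -2 + 1252 = 1250)
p(O) = (-10 + O)*(52 + O)
K/p(53) = 1250/(-520 + 53² + 42*53) = 1250/(-520 + 2809 + 2226) = 1250/4515 = 1250*(1/4515) = 250/903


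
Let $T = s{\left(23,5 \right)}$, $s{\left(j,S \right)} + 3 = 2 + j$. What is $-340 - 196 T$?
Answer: $-4652$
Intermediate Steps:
$s{\left(j,S \right)} = -1 + j$ ($s{\left(j,S \right)} = -3 + \left(2 + j\right) = -1 + j$)
$T = 22$ ($T = -1 + 23 = 22$)
$-340 - 196 T = -340 - 4312 = -4652$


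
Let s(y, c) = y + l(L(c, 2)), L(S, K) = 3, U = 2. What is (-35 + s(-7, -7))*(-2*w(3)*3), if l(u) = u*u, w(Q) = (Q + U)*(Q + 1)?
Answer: 3960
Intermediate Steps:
w(Q) = (1 + Q)*(2 + Q) (w(Q) = (Q + 2)*(Q + 1) = (2 + Q)*(1 + Q) = (1 + Q)*(2 + Q))
l(u) = u²
s(y, c) = 9 + y (s(y, c) = y + 3² = y + 9 = 9 + y)
(-35 + s(-7, -7))*(-2*w(3)*3) = (-35 + (9 - 7))*(-2*(2 + 3² + 3*3)*3) = (-35 + 2)*(-2*(2 + 9 + 9)*3) = -33*(-2*20)*3 = -(-1320)*3 = -33*(-120) = 3960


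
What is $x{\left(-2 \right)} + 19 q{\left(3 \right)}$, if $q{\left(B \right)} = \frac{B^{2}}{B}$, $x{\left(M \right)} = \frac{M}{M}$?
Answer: $58$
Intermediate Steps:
$x{\left(M \right)} = 1$
$q{\left(B \right)} = B$
$x{\left(-2 \right)} + 19 q{\left(3 \right)} = 1 + 19 \cdot 3 = 1 + 57 = 58$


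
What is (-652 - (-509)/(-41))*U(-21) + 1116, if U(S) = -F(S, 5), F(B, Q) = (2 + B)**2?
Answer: 9879757/41 ≈ 2.4097e+5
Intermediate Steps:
U(S) = -(2 + S)**2
(-652 - (-509)/(-41))*U(-21) + 1116 = (-652 - (-509)/(-41))*(-(2 - 21)**2) + 1116 = (-652 - (-509)*(-1)/41)*(-1*(-19)**2) + 1116 = (-652 - 1*509/41)*(-1*361) + 1116 = (-652 - 509/41)*(-361) + 1116 = -27241/41*(-361) + 1116 = 9834001/41 + 1116 = 9879757/41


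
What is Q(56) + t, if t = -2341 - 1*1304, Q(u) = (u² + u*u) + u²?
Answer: 5763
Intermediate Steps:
Q(u) = 3*u² (Q(u) = (u² + u²) + u² = 2*u² + u² = 3*u²)
t = -3645 (t = -2341 - 1304 = -3645)
Q(56) + t = 3*56² - 3645 = 3*3136 - 3645 = 9408 - 3645 = 5763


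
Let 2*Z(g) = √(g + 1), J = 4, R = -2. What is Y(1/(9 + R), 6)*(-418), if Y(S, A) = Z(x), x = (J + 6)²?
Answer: -209*√101 ≈ -2100.4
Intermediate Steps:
x = 100 (x = (4 + 6)² = 10² = 100)
Z(g) = √(1 + g)/2 (Z(g) = √(g + 1)/2 = √(1 + g)/2)
Y(S, A) = √101/2 (Y(S, A) = √(1 + 100)/2 = √101/2)
Y(1/(9 + R), 6)*(-418) = (√101/2)*(-418) = -209*√101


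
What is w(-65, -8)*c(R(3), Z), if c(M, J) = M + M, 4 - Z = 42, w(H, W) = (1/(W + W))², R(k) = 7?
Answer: 7/128 ≈ 0.054688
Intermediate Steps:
w(H, W) = 1/(4*W²) (w(H, W) = (1/(2*W))² = 1/(4*W²))
Z = -38 (Z = 4 - 1*42 = 4 - 42 = -38)
c(M, J) = 2*M
w(-65, -8)*c(R(3), Z) = ((¼)/(-8)²)*(2*7) = ((¼)*(1/64))*14 = (1/256)*14 = 7/128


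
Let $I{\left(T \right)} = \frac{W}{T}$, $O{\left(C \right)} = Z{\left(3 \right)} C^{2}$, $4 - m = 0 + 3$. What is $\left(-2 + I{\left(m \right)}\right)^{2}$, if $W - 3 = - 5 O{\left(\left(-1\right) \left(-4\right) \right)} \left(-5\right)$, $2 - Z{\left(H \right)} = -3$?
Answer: $4004001$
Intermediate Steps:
$Z{\left(H \right)} = 5$ ($Z{\left(H \right)} = 2 - -3 = 2 + 3 = 5$)
$m = 1$ ($m = 4 - \left(0 + 3\right) = 4 - 3 = 1$)
$O{\left(C \right)} = 5 C^{2}$
$W = 2003$ ($W = 3 + - 5 \cdot 5 \left(\left(-1\right) \left(-4\right)\right)^{2} \left(-5\right) = 3 + - 5 \cdot 5 \cdot 4^{2} \left(-5\right) = 3 + - 5 \cdot 5 \cdot 16 \left(-5\right) = 3 + \left(-5\right) 80 \left(-5\right) = 3 - -2000 = 3 + 2000 = 2003$)
$I{\left(T \right)} = \frac{2003}{T}$
$\left(-2 + I{\left(m \right)}\right)^{2} = \left(-2 + \frac{2003}{1}\right)^{2} = \left(-2 + 2003 \cdot 1\right)^{2} = \left(-2 + 2003\right)^{2} = 2001^{2} = 4004001$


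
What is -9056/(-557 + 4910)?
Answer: -9056/4353 ≈ -2.0804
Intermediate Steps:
-9056/(-557 + 4910) = -9056/4353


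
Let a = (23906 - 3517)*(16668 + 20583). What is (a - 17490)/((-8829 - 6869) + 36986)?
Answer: 253164383/7096 ≈ 35677.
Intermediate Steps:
a = 759510639 (a = 20389*37251 = 759510639)
(a - 17490)/((-8829 - 6869) + 36986) = (759510639 - 17490)/((-8829 - 6869) + 36986) = 759493149/(-15698 + 36986) = 759493149/21288 = 759493149*(1/21288) = 253164383/7096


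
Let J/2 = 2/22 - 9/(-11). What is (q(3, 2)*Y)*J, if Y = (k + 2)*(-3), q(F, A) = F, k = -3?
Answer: 180/11 ≈ 16.364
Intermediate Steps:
Y = 3 (Y = (-3 + 2)*(-3) = -1*(-3) = 3)
J = 20/11 (J = 2*(2/22 - 9/(-11)) = 2*(2*(1/22) - 9*(-1/11)) = 2*(1/11 + 9/11) = 2*(10/11) = 20/11 ≈ 1.8182)
(q(3, 2)*Y)*J = (3*3)*(20/11) = 9*(20/11) = 180/11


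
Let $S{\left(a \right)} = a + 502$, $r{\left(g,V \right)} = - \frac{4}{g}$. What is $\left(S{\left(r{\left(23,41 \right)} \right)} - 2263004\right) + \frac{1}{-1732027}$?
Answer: $- \frac{90130441613873}{39836621} \approx -2.2625 \cdot 10^{6}$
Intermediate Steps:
$S{\left(a \right)} = 502 + a$
$\left(S{\left(r{\left(23,41 \right)} \right)} - 2263004\right) + \frac{1}{-1732027} = \left(\left(502 - \frac{4}{23}\right) - 2263004\right) + \frac{1}{-1732027} = \left(\left(502 - \frac{4}{23}\right) - 2263004\right) - \frac{1}{1732027} = \left(\frac{11542}{23} - 2263004\right) - \frac{1}{1732027} = - \frac{52037550}{23} - \frac{1}{1732027} = - \frac{90130441613873}{39836621}$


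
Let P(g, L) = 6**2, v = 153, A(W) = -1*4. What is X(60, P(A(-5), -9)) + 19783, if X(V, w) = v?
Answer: 19936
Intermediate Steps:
A(W) = -4
P(g, L) = 36
X(V, w) = 153
X(60, P(A(-5), -9)) + 19783 = 153 + 19783 = 19936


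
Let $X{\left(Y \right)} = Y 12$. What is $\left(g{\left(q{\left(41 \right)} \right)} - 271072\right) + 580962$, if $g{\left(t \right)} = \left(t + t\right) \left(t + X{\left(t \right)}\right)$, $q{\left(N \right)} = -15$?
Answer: $315740$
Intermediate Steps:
$X{\left(Y \right)} = 12 Y$
$g{\left(t \right)} = 26 t^{2}$ ($g{\left(t \right)} = \left(t + t\right) \left(t + 12 t\right) = 2 t 13 t = 26 t^{2}$)
$\left(g{\left(q{\left(41 \right)} \right)} - 271072\right) + 580962 = \left(26 \left(-15\right)^{2} - 271072\right) + 580962 = \left(26 \cdot 225 - 271072\right) + 580962 = \left(5850 - 271072\right) + 580962 = -265222 + 580962 = 315740$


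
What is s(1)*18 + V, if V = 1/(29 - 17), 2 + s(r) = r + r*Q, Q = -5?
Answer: -1295/12 ≈ -107.92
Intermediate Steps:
s(r) = -2 - 4*r (s(r) = -2 + (r + r*(-5)) = -2 + (r - 5*r) = -2 - 4*r)
V = 1/12 ≈ 0.083333
s(1)*18 + V = (-2 - 4*1)*18 + 1/12 = (-2 - 4)*18 + 1/12 = -6*18 + 1/12 = -108 + 1/12 = -1295/12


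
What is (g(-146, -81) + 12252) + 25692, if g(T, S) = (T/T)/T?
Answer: 5539823/146 ≈ 37944.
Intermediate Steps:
g(T, S) = 1/T
(g(-146, -81) + 12252) + 25692 = (1/(-146) + 12252) + 25692 = (-1/146 + 12252) + 25692 = 1788791/146 + 25692 = 5539823/146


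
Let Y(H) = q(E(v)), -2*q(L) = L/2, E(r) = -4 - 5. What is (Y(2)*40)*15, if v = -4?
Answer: 1350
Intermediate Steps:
E(r) = -9
q(L) = -L/4 (q(L) = -L/(2*2) = -L/4)
Y(H) = 9/4 (Y(H) = -1/4*(-9) = 9/4)
(Y(2)*40)*15 = ((9/4)*40)*15 = 90*15 = 1350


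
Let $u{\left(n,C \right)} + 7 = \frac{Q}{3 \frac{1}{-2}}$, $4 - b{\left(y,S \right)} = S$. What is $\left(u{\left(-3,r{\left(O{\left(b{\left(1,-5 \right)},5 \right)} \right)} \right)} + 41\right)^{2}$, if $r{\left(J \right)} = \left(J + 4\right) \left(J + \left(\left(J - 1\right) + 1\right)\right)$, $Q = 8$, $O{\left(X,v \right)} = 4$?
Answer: $\frac{7396}{9} \approx 821.78$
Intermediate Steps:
$b{\left(y,S \right)} = 4 - S$
$r{\left(J \right)} = 2 J \left(4 + J\right)$ ($r{\left(J \right)} = \left(4 + J\right) \left(J + \left(\left(-1 + J\right) + 1\right)\right) = \left(4 + J\right) \left(J + J\right) = \left(4 + J\right) 2 J = 2 J \left(4 + J\right)$)
$u{\left(n,C \right)} = - \frac{37}{3}$ ($u{\left(n,C \right)} = -7 + \frac{8}{3 \frac{1}{-2}} = -7 + \frac{8}{3 \left(- \frac{1}{2}\right)} = -7 + \frac{8}{- \frac{3}{2}} = -7 + 8 \left(- \frac{2}{3}\right) = -7 - \frac{16}{3} = - \frac{37}{3}$)
$\left(u{\left(-3,r{\left(O{\left(b{\left(1,-5 \right)},5 \right)} \right)} \right)} + 41\right)^{2} = \left(- \frac{37}{3} + 41\right)^{2} = \left(\frac{86}{3}\right)^{2} = \frac{7396}{9}$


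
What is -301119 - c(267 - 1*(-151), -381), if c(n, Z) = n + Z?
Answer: -301156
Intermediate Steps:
c(n, Z) = Z + n
-301119 - c(267 - 1*(-151), -381) = -301119 - (-381 + (267 - 1*(-151))) = -301119 - (-381 + (267 + 151)) = -301119 - (-381 + 418) = -301119 - 1*37 = -301119 - 37 = -301156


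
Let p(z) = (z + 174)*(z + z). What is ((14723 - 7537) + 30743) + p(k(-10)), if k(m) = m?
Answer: 34649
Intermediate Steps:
p(z) = 2*z*(174 + z) (p(z) = (174 + z)*(2*z) = 2*z*(174 + z))
((14723 - 7537) + 30743) + p(k(-10)) = ((14723 - 7537) + 30743) + 2*(-10)*(174 - 10) = (7186 + 30743) + 2*(-10)*164 = 37929 - 3280 = 34649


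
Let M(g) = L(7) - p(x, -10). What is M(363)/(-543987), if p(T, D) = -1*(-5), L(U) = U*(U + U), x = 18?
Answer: -31/181329 ≈ -0.00017096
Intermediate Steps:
L(U) = 2*U² (L(U) = U*(2*U) = 2*U²)
p(T, D) = 5
M(g) = 93 (M(g) = 2*7² - 1*5 = 2*49 - 5 = 98 - 5 = 93)
M(363)/(-543987) = 93/(-543987) = 93*(-1/543987) = -31/181329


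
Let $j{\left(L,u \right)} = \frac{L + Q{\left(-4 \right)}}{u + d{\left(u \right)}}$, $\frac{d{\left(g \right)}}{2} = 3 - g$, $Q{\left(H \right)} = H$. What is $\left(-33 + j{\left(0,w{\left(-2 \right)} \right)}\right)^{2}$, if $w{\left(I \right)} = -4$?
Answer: $\frac{27889}{25} \approx 1115.6$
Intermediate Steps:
$d{\left(g \right)} = 6 - 2 g$ ($d{\left(g \right)} = 2 \left(3 - g\right) = 6 - 2 g$)
$j{\left(L,u \right)} = \frac{-4 + L}{6 - u}$ ($j{\left(L,u \right)} = \frac{L - 4}{u - \left(-6 + 2 u\right)} = \frac{-4 + L}{6 - u}$)
$\left(-33 + j{\left(0,w{\left(-2 \right)} \right)}\right)^{2} = \left(-33 + \frac{-4 + 0}{6 - -4}\right)^{2} = \left(-33 + \frac{1}{6 + 4} \left(-4\right)\right)^{2} = \left(-33 + \frac{1}{10} \left(-4\right)\right)^{2} = \left(-33 - \frac{2}{5}\right)^{2} = \left(- \frac{167}{5}\right)^{2} = \frac{27889}{25}$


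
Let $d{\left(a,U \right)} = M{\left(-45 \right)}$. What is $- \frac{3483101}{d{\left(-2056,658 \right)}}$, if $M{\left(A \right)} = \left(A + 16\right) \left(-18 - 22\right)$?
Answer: $- \frac{3483101}{1160} \approx -3002.7$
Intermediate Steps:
$M{\left(A \right)} = -640 - 40 A$ ($M{\left(A \right)} = \left(16 + A\right) \left(-40\right) = -640 - 40 A$)
$d{\left(a,U \right)} = 1160$ ($d{\left(a,U \right)} = -640 - -1800 = -640 + 1800 = 1160$)
$- \frac{3483101}{d{\left(-2056,658 \right)}} = - \frac{3483101}{1160}$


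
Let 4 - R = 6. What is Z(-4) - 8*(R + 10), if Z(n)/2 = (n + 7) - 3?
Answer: -64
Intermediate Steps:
Z(n) = 8 + 2*n (Z(n) = 2*((n + 7) - 3) = 2*((7 + n) - 3) = 2*(4 + n) = 8 + 2*n)
R = -2 (R = 4 - 1*6 = 4 - 6 = -2)
Z(-4) - 8*(R + 10) = (8 + 2*(-4)) - 8*(-2 + 10) = (8 - 8) - 8*8 = 0 - 1*64 = 0 - 64 = -64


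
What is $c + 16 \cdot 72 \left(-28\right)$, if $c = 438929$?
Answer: $406673$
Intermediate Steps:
$c + 16 \cdot 72 \left(-28\right) = 438929 + 16 \cdot 72 \left(-28\right) = 438929 + 1152 \left(-28\right) = 438929 - 32256 = 406673$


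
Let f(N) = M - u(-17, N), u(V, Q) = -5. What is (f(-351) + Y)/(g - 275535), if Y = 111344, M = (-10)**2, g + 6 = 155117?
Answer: -111449/120424 ≈ -0.92547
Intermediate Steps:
g = 155111 (g = -6 + 155117 = 155111)
M = 100
f(N) = 105 (f(N) = 100 - 1*(-5) = 100 + 5 = 105)
(f(-351) + Y)/(g - 275535) = (105 + 111344)/(155111 - 275535) = 111449/(-120424) = 111449*(-1/120424) = -111449/120424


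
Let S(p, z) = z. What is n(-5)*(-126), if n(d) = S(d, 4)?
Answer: -504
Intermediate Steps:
n(d) = 4
n(-5)*(-126) = 4*(-126) = -504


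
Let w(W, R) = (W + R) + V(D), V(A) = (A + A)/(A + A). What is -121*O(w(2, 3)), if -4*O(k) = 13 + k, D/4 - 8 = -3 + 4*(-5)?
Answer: 2299/4 ≈ 574.75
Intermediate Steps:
D = -60 (D = 32 + 4*(-3 + 4*(-5)) = 32 + 4*(-3 - 20) = 32 + 4*(-23) = 32 - 92 = -60)
V(A) = 1 (V(A) = (2*A)/((2*A)) = (2*A)*(1/(2*A)) = 1)
w(W, R) = 1 + R + W (w(W, R) = (W + R) + 1 = (R + W) + 1 = 1 + R + W)
O(k) = -13/4 - k/4 (O(k) = -(13 + k)/4 = -13/4 - k/4)
-121*O(w(2, 3)) = -121*(-13/4 - (1 + 3 + 2)/4) = -121*(-13/4 - 1/4*6) = -121*(-13/4 - 3/2) = -121*(-19/4) = 2299/4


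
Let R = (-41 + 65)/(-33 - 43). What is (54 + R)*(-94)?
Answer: -95880/19 ≈ -5046.3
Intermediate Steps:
R = -6/19 (R = 24/(-76) = 24*(-1/76) = -6/19 ≈ -0.31579)
(54 + R)*(-94) = (54 - 6/19)*(-94) = (1020/19)*(-94) = -95880/19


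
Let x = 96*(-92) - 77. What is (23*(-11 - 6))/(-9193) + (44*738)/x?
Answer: -295031677/81900437 ≈ -3.6023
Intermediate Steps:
x = -8909 (x = -8832 - 77 = -8909)
(23*(-11 - 6))/(-9193) + (44*738)/x = (23*(-11 - 6))/(-9193) + (44*738)/(-8909) = (23*(-17))*(-1/9193) + 32472*(-1/8909) = -391*(-1/9193) - 32472/8909 = 391/9193 - 32472/8909 = -295031677/81900437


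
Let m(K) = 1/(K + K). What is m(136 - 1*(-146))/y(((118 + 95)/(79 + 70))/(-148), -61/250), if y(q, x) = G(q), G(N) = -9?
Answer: -1/5076 ≈ -0.00019701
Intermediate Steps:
m(K) = 1/(2*K)
y(q, x) = -9
m(136 - 1*(-146))/y(((118 + 95)/(79 + 70))/(-148), -61/250) = (1/(2*(136 - 1*(-146))))/(-9) = (1/(2*(136 + 146)))*(-1/9) = ((1/2)/282)*(-1/9) = ((1/2)*(1/282))*(-1/9) = (1/564)*(-1/9) = -1/5076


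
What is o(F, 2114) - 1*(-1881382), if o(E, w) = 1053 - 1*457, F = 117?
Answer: 1881978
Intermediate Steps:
o(E, w) = 596 (o(E, w) = 1053 - 457 = 596)
o(F, 2114) - 1*(-1881382) = 596 - 1*(-1881382) = 596 + 1881382 = 1881978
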